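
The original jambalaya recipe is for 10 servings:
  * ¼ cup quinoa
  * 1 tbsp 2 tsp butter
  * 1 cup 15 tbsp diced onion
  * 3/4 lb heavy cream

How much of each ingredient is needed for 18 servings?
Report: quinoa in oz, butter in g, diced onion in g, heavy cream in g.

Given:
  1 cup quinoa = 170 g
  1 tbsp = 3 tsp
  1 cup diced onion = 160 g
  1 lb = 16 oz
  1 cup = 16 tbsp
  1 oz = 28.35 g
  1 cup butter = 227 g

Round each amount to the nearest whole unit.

quinoa: 3 oz; butter: 43 g; diced onion: 558 g; heavy cream: 612 g

Scaling factor: 18/10 = 9/5 = 1.8.
quinoa: 0.25 cup × 9/5 × 170 g/cup ÷ 28.35 g/oz ≈ 3 oz
butter: (1 tbsp + 2 tsp = 5/3 tbsp) × 9/5 ÷ 16 tbsp/cup × 227 g/cup ≈ 43 g
diced onion: (1 cup + 15 tbsp = 1.9375 cup) × 9/5 × 160 g/cup = 558 g
heavy cream: 0.75 lb × 9/5 × 16 oz/lb × 28.35 g/oz ≈ 612 g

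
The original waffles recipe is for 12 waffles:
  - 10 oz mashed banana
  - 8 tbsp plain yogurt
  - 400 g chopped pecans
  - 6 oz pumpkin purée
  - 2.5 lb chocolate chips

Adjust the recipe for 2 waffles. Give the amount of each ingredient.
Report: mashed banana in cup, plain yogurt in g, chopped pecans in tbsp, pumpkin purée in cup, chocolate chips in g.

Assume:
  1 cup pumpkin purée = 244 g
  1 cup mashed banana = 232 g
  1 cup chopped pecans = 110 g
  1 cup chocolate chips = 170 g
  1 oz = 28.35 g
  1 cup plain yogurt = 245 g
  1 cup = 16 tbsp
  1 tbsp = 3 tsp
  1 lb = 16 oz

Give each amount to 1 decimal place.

Scaling factor: 2/12 = 1/6.
mashed banana: 10 oz × 1/6 × 28.35 g/oz ÷ 232 g/cup ≈ 0.2 cup
plain yogurt: 8 tbsp × 1/6 ÷ 16 tbsp/cup × 245 g/cup ≈ 20.4 g
chopped pecans: 400 g × 1/6 ÷ 110 g/cup × 16 tbsp/cup ≈ 9.7 tbsp
pumpkin purée: 6 oz × 1/6 × 28.35 g/oz ÷ 244 g/cup ≈ 0.1 cup
chocolate chips: 2.5 lb × 1/6 × 16 oz/lb × 28.35 g/oz = 189.0 g

mashed banana: 0.2 cup; plain yogurt: 20.4 g; chopped pecans: 9.7 tbsp; pumpkin purée: 0.1 cup; chocolate chips: 189.0 g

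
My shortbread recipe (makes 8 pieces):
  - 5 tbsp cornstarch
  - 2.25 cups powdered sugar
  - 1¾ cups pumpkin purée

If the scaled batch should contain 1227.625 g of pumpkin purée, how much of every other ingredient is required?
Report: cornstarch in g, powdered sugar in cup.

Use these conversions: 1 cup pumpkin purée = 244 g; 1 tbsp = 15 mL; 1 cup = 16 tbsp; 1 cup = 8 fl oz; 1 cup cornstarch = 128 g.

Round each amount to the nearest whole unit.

The original recipe has 427 g of pumpkin purée, so the scaling factor is 1227.625 ÷ 427 = 23/8 = 2.875.
cornstarch: 5 tbsp × 23/8 ÷ 16 tbsp/cup × 128 g/cup = 115 g
powdered sugar: 2.25 cup × 23/8 ≈ 6 cup

cornstarch: 115 g; powdered sugar: 6 cup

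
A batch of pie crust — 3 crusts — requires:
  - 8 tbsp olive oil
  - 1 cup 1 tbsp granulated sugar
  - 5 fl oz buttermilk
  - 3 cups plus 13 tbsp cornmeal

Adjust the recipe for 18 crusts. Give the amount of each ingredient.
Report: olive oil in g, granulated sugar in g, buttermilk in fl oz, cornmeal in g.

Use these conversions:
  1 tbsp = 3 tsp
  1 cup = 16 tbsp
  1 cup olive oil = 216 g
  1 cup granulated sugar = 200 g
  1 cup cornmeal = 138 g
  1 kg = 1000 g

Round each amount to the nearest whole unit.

Scaling factor: 18/3 = 6.
olive oil: 8 tbsp × 6 ÷ 16 tbsp/cup × 216 g/cup = 648 g
granulated sugar: (1 cup + 1 tbsp = 1.0625 cup) × 6 × 200 g/cup = 1275 g
buttermilk: 5 fl oz × 6 = 30 fl oz
cornmeal: (3 cup + 13 tbsp = 3.8125 cup) × 6 × 138 g/cup ≈ 3157 g

olive oil: 648 g; granulated sugar: 1275 g; buttermilk: 30 fl oz; cornmeal: 3157 g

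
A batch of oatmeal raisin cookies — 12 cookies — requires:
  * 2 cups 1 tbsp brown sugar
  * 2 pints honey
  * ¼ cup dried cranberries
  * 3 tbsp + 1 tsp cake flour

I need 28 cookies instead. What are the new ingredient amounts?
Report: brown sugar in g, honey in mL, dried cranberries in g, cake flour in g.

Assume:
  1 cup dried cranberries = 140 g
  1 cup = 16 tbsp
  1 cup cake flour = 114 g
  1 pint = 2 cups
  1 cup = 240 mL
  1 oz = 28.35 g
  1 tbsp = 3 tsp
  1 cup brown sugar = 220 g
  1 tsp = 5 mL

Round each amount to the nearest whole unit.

brown sugar: 1059 g; honey: 2240 mL; dried cranberries: 82 g; cake flour: 55 g

Scaling factor: 28/12 = 7/3.
brown sugar: (2 cup + 1 tbsp = 2.0625 cup) × 7/3 × 220 g/cup ≈ 1059 g
honey: 2 pint × 7/3 × 2 cup/pint × 240 mL/cup = 2240 mL
dried cranberries: 0.25 cup × 7/3 × 140 g/cup ≈ 82 g
cake flour: (3 tbsp + 1 tsp = 10/3 tbsp) × 7/3 ÷ 16 tbsp/cup × 114 g/cup ≈ 55 g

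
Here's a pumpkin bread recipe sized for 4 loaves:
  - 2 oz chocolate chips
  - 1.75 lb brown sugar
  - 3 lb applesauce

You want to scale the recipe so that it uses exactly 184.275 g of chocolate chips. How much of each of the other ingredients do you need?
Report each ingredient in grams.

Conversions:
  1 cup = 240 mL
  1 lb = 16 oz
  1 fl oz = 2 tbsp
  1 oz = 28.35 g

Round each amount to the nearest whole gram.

The original recipe has 56.7 g of chocolate chips, so the scaling factor is 184.275 ÷ 56.7 = 13/4 = 3.25.
brown sugar: 1.75 lb × 13/4 × 16 oz/lb × 28.35 g/oz ≈ 2580 g
applesauce: 3 lb × 13/4 × 16 oz/lb × 28.35 g/oz ≈ 4423 g

brown sugar: 2580 g; applesauce: 4423 g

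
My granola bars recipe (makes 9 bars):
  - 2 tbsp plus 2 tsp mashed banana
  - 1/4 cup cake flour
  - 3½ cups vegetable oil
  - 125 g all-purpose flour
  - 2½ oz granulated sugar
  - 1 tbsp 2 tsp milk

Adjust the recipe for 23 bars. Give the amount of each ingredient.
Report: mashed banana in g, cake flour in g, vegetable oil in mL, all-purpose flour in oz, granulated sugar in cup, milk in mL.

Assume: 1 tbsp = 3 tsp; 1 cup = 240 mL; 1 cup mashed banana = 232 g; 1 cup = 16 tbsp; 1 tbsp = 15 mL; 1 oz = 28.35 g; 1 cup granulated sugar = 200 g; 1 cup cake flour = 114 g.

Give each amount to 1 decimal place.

mashed banana: 98.8 g; cake flour: 72.8 g; vegetable oil: 2146.7 mL; all-purpose flour: 11.3 oz; granulated sugar: 0.9 cup; milk: 63.9 mL

Scaling factor: 23/9.
mashed banana: (2 tbsp + 2 tsp = 8/3 tbsp) × 23/9 ÷ 16 tbsp/cup × 232 g/cup ≈ 98.8 g
cake flour: 0.25 cup × 23/9 × 114 g/cup ≈ 72.8 g
vegetable oil: 3.5 cup × 23/9 × 240 mL/cup ≈ 2146.7 mL
all-purpose flour: 125 g × 23/9 ÷ 28.35 g/oz ≈ 11.3 oz
granulated sugar: 2.5 oz × 23/9 × 28.35 g/oz ÷ 200 g/cup ≈ 0.9 cup
milk: (1 tbsp + 2 tsp = 5/3 tbsp) × 23/9 × 15 mL/tbsp ≈ 63.9 mL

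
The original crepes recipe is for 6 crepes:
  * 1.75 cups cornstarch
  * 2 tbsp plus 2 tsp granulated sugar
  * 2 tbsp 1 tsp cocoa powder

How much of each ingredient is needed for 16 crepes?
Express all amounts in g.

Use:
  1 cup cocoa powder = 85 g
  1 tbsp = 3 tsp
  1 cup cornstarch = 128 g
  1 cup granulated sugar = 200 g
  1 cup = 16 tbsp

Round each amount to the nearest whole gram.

Scaling factor: 16/6 = 8/3.
cornstarch: 1.75 cup × 8/3 × 128 g/cup ≈ 597 g
granulated sugar: (2 tbsp + 2 tsp = 8/3 tbsp) × 8/3 ÷ 16 tbsp/cup × 200 g/cup ≈ 89 g
cocoa powder: (2 tbsp + 1 tsp = 7/3 tbsp) × 8/3 ÷ 16 tbsp/cup × 85 g/cup ≈ 33 g

cornstarch: 597 g; granulated sugar: 89 g; cocoa powder: 33 g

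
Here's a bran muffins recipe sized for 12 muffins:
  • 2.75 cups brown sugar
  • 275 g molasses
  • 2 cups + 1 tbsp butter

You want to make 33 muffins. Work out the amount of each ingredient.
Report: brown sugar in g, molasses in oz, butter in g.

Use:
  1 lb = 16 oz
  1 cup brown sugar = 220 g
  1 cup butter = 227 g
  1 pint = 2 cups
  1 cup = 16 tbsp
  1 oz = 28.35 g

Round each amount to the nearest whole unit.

Scaling factor: 33/12 = 11/4 = 2.75.
brown sugar: 2.75 cup × 11/4 × 220 g/cup ≈ 1664 g
molasses: 275 g × 11/4 ÷ 28.35 g/oz ≈ 27 oz
butter: (2 cup + 1 tbsp = 2.0625 cup) × 11/4 × 227 g/cup ≈ 1288 g

brown sugar: 1664 g; molasses: 27 oz; butter: 1288 g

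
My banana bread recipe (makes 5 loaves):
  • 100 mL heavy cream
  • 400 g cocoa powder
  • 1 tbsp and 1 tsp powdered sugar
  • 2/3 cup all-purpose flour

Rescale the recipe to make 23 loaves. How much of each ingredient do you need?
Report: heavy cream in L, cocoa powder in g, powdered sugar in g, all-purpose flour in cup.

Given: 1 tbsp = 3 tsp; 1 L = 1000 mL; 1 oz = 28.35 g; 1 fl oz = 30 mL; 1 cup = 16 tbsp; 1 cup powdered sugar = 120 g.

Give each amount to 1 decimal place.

Scaling factor: 23/5 = 4.6.
heavy cream: 100 mL × 23/5 ÷ 1000 mL/L ≈ 0.5 L
cocoa powder: 400 g × 23/5 = 1840.0 g
powdered sugar: (1 tbsp + 1 tsp = 4/3 tbsp) × 23/5 ÷ 16 tbsp/cup × 120 g/cup = 46.0 g
all-purpose flour: 2/3 cup × 23/5 ≈ 3.1 cup

heavy cream: 0.5 L; cocoa powder: 1840.0 g; powdered sugar: 46.0 g; all-purpose flour: 3.1 cup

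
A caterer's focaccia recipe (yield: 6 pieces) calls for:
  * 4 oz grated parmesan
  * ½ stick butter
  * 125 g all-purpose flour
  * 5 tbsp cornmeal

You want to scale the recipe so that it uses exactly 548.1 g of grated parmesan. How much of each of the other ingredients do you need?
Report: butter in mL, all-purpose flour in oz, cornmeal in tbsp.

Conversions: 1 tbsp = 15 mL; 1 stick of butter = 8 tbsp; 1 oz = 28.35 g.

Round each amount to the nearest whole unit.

The original recipe has 113.4 g of grated parmesan, so the scaling factor is 548.1 ÷ 113.4 = 29/6.
butter: 0.5 stick × 29/6 × 8 tbsp/stick × 15 mL/tbsp = 290 mL
all-purpose flour: 125 g × 29/6 ÷ 28.35 g/oz ≈ 21 oz
cornmeal: 5 tbsp × 29/6 ≈ 24 tbsp

butter: 290 mL; all-purpose flour: 21 oz; cornmeal: 24 tbsp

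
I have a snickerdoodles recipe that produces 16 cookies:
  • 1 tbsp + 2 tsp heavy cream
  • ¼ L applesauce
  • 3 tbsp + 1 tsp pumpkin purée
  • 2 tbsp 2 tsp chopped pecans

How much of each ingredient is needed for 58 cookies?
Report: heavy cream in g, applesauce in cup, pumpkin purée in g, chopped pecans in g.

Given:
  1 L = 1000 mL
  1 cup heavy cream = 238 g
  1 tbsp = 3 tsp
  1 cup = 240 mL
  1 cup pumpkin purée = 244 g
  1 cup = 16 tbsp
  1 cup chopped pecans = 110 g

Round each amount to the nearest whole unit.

Scaling factor: 58/16 = 29/8 = 3.625.
heavy cream: (1 tbsp + 2 tsp = 5/3 tbsp) × 29/8 ÷ 16 tbsp/cup × 238 g/cup ≈ 90 g
applesauce: 0.25 L × 29/8 × 1000 mL/L ÷ 240 mL/cup ≈ 4 cup
pumpkin purée: (3 tbsp + 1 tsp = 10/3 tbsp) × 29/8 ÷ 16 tbsp/cup × 244 g/cup ≈ 184 g
chopped pecans: (2 tbsp + 2 tsp = 8/3 tbsp) × 29/8 ÷ 16 tbsp/cup × 110 g/cup ≈ 66 g

heavy cream: 90 g; applesauce: 4 cup; pumpkin purée: 184 g; chopped pecans: 66 g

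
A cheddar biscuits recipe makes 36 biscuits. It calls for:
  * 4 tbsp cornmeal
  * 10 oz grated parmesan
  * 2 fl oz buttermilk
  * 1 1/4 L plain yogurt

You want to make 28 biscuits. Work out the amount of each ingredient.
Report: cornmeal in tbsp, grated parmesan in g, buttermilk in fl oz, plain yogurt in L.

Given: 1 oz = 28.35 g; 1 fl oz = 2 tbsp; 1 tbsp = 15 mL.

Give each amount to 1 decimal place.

cornmeal: 3.1 tbsp; grated parmesan: 220.5 g; buttermilk: 1.6 fl oz; plain yogurt: 1.0 L

Scaling factor: 28/36 = 7/9.
cornmeal: 4 tbsp × 7/9 ≈ 3.1 tbsp
grated parmesan: 10 oz × 7/9 × 28.35 g/oz = 220.5 g
buttermilk: 2 fl oz × 7/9 ≈ 1.6 fl oz
plain yogurt: 1.25 L × 7/9 ≈ 1.0 L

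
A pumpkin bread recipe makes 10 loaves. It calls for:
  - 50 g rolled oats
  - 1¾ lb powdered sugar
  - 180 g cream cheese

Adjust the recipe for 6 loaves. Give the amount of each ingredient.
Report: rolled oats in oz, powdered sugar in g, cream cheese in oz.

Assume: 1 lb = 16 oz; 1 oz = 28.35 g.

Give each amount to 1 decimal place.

rolled oats: 1.1 oz; powdered sugar: 476.3 g; cream cheese: 3.8 oz

Scaling factor: 6/10 = 3/5 = 0.6.
rolled oats: 50 g × 3/5 ÷ 28.35 g/oz ≈ 1.1 oz
powdered sugar: 1.75 lb × 3/5 × 16 oz/lb × 28.35 g/oz ≈ 476.3 g
cream cheese: 180 g × 3/5 ÷ 28.35 g/oz ≈ 3.8 oz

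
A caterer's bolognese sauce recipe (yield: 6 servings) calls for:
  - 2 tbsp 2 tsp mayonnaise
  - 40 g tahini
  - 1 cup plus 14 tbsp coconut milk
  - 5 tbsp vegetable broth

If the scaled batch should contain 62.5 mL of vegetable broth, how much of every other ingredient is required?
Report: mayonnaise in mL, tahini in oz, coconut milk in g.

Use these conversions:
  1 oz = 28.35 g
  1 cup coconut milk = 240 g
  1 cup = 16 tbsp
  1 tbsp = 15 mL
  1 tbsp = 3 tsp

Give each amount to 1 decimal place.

The original recipe has 75 mL of vegetable broth, so the scaling factor is 62.5 ÷ 75 = 5/6.
mayonnaise: (2 tbsp + 2 tsp = 8/3 tbsp) × 5/6 × 15 mL/tbsp ≈ 33.3 mL
tahini: 40 g × 5/6 ÷ 28.35 g/oz ≈ 1.2 oz
coconut milk: (1 cup + 14 tbsp = 1.875 cup) × 5/6 × 240 g/cup = 375.0 g

mayonnaise: 33.3 mL; tahini: 1.2 oz; coconut milk: 375.0 g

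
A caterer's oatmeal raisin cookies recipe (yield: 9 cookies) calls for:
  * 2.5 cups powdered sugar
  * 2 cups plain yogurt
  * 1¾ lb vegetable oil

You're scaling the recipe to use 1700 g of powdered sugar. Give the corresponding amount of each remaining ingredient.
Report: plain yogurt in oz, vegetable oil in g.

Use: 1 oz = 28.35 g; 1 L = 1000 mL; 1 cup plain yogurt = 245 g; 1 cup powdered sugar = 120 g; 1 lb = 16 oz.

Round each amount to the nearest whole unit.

plain yogurt: 98 oz; vegetable oil: 4498 g

The original recipe has 300 g of powdered sugar, so the scaling factor is 1700 ÷ 300 = 17/3.
plain yogurt: 2 cup × 17/3 × 245 g/cup ÷ 28.35 g/oz ≈ 98 oz
vegetable oil: 1.75 lb × 17/3 × 16 oz/lb × 28.35 g/oz ≈ 4498 g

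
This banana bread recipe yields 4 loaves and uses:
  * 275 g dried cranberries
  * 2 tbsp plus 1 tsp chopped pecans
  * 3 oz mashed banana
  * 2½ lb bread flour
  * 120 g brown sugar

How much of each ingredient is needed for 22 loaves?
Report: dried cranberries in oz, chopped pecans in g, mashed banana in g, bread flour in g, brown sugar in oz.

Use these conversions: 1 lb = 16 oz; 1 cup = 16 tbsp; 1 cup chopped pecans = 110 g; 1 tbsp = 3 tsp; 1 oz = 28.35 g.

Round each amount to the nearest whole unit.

dried cranberries: 53 oz; chopped pecans: 88 g; mashed banana: 468 g; bread flour: 6237 g; brown sugar: 23 oz

Scaling factor: 22/4 = 11/2 = 5.5.
dried cranberries: 275 g × 11/2 ÷ 28.35 g/oz ≈ 53 oz
chopped pecans: (2 tbsp + 1 tsp = 7/3 tbsp) × 11/2 ÷ 16 tbsp/cup × 110 g/cup ≈ 88 g
mashed banana: 3 oz × 11/2 × 28.35 g/oz ≈ 468 g
bread flour: 2.5 lb × 11/2 × 16 oz/lb × 28.35 g/oz = 6237 g
brown sugar: 120 g × 11/2 ÷ 28.35 g/oz ≈ 23 oz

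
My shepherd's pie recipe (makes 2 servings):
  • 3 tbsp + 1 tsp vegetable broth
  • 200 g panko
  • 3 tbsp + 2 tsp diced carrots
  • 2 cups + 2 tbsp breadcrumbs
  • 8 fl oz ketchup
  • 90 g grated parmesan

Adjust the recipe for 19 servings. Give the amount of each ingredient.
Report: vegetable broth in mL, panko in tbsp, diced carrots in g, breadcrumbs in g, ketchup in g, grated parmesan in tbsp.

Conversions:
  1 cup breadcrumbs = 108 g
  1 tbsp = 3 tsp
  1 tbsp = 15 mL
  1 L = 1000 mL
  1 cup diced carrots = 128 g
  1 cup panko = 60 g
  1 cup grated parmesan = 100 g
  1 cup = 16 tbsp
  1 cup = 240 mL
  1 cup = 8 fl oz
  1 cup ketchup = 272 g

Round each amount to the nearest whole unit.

vegetable broth: 475 mL; panko: 507 tbsp; diced carrots: 279 g; breadcrumbs: 2180 g; ketchup: 2584 g; grated parmesan: 137 tbsp

Scaling factor: 19/2 = 9.5.
vegetable broth: (3 tbsp + 1 tsp = 10/3 tbsp) × 19/2 × 15 mL/tbsp = 475 mL
panko: 200 g × 19/2 ÷ 60 g/cup × 16 tbsp/cup ≈ 507 tbsp
diced carrots: (3 tbsp + 2 tsp = 11/3 tbsp) × 19/2 ÷ 16 tbsp/cup × 128 g/cup ≈ 279 g
breadcrumbs: (2 cup + 2 tbsp = 2.125 cup) × 19/2 × 108 g/cup ≈ 2180 g
ketchup: 8 fl oz × 19/2 ÷ 8 fl oz/cup × 272 g/cup = 2584 g
grated parmesan: 90 g × 19/2 ÷ 100 g/cup × 16 tbsp/cup ≈ 137 tbsp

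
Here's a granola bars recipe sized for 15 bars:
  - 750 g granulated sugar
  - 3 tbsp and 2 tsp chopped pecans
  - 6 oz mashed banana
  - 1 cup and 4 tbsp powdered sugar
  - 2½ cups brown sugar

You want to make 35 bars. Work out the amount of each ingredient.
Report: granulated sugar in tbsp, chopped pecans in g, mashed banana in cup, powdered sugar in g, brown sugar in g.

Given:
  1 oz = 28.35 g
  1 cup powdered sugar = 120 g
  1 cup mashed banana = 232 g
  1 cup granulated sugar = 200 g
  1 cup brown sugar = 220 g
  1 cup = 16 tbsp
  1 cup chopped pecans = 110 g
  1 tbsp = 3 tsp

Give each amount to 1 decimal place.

Scaling factor: 35/15 = 7/3.
granulated sugar: 750 g × 7/3 ÷ 200 g/cup × 16 tbsp/cup = 140.0 tbsp
chopped pecans: (3 tbsp + 2 tsp = 11/3 tbsp) × 7/3 ÷ 16 tbsp/cup × 110 g/cup ≈ 58.8 g
mashed banana: 6 oz × 7/3 × 28.35 g/oz ÷ 232 g/cup ≈ 1.7 cup
powdered sugar: (1 cup + 4 tbsp = 1.25 cup) × 7/3 × 120 g/cup = 350.0 g
brown sugar: 2.5 cup × 7/3 × 220 g/cup ≈ 1283.3 g

granulated sugar: 140.0 tbsp; chopped pecans: 58.8 g; mashed banana: 1.7 cup; powdered sugar: 350.0 g; brown sugar: 1283.3 g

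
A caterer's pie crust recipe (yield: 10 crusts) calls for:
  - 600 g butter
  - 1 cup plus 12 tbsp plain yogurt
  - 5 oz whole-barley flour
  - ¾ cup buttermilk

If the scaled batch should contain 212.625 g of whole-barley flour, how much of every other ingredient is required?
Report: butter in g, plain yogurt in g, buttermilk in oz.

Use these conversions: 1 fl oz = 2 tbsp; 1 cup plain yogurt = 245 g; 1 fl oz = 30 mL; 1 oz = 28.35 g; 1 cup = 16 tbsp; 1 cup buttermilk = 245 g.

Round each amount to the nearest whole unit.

The original recipe has 141.75 g of whole-barley flour, so the scaling factor is 212.625 ÷ 141.75 = 3/2 = 1.5.
butter: 600 g × 3/2 = 900 g
plain yogurt: (1 cup + 12 tbsp = 1.75 cup) × 3/2 × 245 g/cup ≈ 643 g
buttermilk: 0.75 cup × 3/2 × 245 g/cup ÷ 28.35 g/oz ≈ 10 oz

butter: 900 g; plain yogurt: 643 g; buttermilk: 10 oz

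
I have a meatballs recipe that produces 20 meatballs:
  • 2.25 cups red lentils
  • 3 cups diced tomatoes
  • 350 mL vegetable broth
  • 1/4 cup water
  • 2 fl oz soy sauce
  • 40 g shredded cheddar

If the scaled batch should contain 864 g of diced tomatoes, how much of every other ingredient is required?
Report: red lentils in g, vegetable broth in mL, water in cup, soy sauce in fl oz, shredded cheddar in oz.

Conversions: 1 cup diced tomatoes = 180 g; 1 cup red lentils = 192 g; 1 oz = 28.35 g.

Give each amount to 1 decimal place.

The original recipe has 540 g of diced tomatoes, so the scaling factor is 864 ÷ 540 = 8/5 = 1.6.
red lentils: 2.25 cup × 8/5 × 192 g/cup = 691.2 g
vegetable broth: 350 mL × 8/5 = 560.0 mL
water: 0.25 cup × 8/5 = 0.4 cup
soy sauce: 2 fl oz × 8/5 = 3.2 fl oz
shredded cheddar: 40 g × 8/5 ÷ 28.35 g/oz ≈ 2.3 oz

red lentils: 691.2 g; vegetable broth: 560.0 mL; water: 0.4 cup; soy sauce: 3.2 fl oz; shredded cheddar: 2.3 oz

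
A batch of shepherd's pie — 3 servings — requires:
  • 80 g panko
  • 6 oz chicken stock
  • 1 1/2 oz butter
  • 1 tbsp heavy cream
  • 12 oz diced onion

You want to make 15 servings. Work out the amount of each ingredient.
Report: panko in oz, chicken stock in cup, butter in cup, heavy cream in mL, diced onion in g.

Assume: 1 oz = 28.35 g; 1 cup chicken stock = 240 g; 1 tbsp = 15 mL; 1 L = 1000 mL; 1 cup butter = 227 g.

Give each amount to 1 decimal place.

Scaling factor: 15/3 = 5.
panko: 80 g × 5 ÷ 28.35 g/oz ≈ 14.1 oz
chicken stock: 6 oz × 5 × 28.35 g/oz ÷ 240 g/cup ≈ 3.5 cup
butter: 1.5 oz × 5 × 28.35 g/oz ÷ 227 g/cup ≈ 0.9 cup
heavy cream: 1 tbsp × 5 × 15 mL/tbsp = 75.0 mL
diced onion: 12 oz × 5 × 28.35 g/oz = 1701.0 g

panko: 14.1 oz; chicken stock: 3.5 cup; butter: 0.9 cup; heavy cream: 75.0 mL; diced onion: 1701.0 g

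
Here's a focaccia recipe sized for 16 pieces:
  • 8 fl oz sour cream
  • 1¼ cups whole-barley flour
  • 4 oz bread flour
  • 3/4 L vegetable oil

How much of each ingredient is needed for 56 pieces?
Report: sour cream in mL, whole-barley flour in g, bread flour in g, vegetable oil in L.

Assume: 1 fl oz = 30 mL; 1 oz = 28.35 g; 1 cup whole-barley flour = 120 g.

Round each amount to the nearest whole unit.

Scaling factor: 56/16 = 7/2 = 3.5.
sour cream: 8 fl oz × 7/2 × 30 mL/fl oz = 840 mL
whole-barley flour: 1.25 cup × 7/2 × 120 g/cup = 525 g
bread flour: 4 oz × 7/2 × 28.35 g/oz ≈ 397 g
vegetable oil: 0.75 L × 7/2 ≈ 3 L

sour cream: 840 mL; whole-barley flour: 525 g; bread flour: 397 g; vegetable oil: 3 L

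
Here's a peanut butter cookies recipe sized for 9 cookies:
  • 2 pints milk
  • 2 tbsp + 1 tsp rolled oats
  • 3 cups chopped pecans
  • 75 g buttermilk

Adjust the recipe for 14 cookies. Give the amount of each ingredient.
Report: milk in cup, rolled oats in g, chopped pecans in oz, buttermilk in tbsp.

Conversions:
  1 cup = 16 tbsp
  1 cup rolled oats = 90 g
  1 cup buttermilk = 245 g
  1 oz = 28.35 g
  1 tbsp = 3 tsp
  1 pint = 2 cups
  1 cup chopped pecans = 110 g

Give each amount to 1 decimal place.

Scaling factor: 14/9.
milk: 2 pint × 14/9 × 2 cup/pint ≈ 6.2 cup
rolled oats: (2 tbsp + 1 tsp = 7/3 tbsp) × 14/9 ÷ 16 tbsp/cup × 90 g/cup ≈ 20.4 g
chopped pecans: 3 cup × 14/9 × 110 g/cup ÷ 28.35 g/oz ≈ 18.1 oz
buttermilk: 75 g × 14/9 ÷ 245 g/cup × 16 tbsp/cup ≈ 7.6 tbsp

milk: 6.2 cup; rolled oats: 20.4 g; chopped pecans: 18.1 oz; buttermilk: 7.6 tbsp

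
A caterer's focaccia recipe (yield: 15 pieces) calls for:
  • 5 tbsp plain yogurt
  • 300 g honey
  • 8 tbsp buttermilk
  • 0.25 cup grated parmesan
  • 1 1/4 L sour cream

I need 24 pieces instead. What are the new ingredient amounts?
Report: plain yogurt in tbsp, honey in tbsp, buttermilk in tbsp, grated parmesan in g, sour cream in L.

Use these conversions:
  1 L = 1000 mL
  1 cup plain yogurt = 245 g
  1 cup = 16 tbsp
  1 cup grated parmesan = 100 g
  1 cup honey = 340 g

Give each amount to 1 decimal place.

Scaling factor: 24/15 = 8/5 = 1.6.
plain yogurt: 5 tbsp × 8/5 = 8.0 tbsp
honey: 300 g × 8/5 ÷ 340 g/cup × 16 tbsp/cup ≈ 22.6 tbsp
buttermilk: 8 tbsp × 8/5 = 12.8 tbsp
grated parmesan: 0.25 cup × 8/5 × 100 g/cup = 40.0 g
sour cream: 1.25 L × 8/5 = 2.0 L

plain yogurt: 8.0 tbsp; honey: 22.6 tbsp; buttermilk: 12.8 tbsp; grated parmesan: 40.0 g; sour cream: 2.0 L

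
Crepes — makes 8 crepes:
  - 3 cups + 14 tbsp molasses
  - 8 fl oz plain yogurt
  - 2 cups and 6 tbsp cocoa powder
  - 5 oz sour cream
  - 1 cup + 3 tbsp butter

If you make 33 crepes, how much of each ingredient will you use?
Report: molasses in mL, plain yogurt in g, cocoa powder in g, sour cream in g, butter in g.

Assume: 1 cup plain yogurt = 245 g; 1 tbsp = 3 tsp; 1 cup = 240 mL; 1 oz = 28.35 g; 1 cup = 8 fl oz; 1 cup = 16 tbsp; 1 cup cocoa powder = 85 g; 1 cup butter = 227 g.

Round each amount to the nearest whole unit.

Scaling factor: 33/8 = 4.125.
molasses: (3 cup + 14 tbsp = 3.875 cup) × 33/8 × 240 mL/cup ≈ 3836 mL
plain yogurt: 8 fl oz × 33/8 ÷ 8 fl oz/cup × 245 g/cup ≈ 1011 g
cocoa powder: (2 cup + 6 tbsp = 2.375 cup) × 33/8 × 85 g/cup ≈ 833 g
sour cream: 5 oz × 33/8 × 28.35 g/oz ≈ 585 g
butter: (1 cup + 3 tbsp = 1.1875 cup) × 33/8 × 227 g/cup ≈ 1112 g

molasses: 3836 mL; plain yogurt: 1011 g; cocoa powder: 833 g; sour cream: 585 g; butter: 1112 g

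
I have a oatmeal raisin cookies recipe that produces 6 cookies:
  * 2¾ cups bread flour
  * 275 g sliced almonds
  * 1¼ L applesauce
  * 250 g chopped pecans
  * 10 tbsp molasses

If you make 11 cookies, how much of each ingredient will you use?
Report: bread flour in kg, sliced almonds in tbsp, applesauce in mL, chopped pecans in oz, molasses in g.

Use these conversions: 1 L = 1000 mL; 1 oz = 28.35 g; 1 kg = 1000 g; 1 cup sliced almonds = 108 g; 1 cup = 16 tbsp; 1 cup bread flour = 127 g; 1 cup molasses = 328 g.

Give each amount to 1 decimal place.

bread flour: 0.6 kg; sliced almonds: 74.7 tbsp; applesauce: 2291.7 mL; chopped pecans: 16.2 oz; molasses: 375.8 g

Scaling factor: 11/6.
bread flour: 2.75 cup × 11/6 × 127 g/cup ÷ 1000 g/kg ≈ 0.6 kg
sliced almonds: 275 g × 11/6 ÷ 108 g/cup × 16 tbsp/cup ≈ 74.7 tbsp
applesauce: 1.25 L × 11/6 × 1000 mL/L ≈ 2291.7 mL
chopped pecans: 250 g × 11/6 ÷ 28.35 g/oz ≈ 16.2 oz
molasses: 10 tbsp × 11/6 ÷ 16 tbsp/cup × 328 g/cup ≈ 375.8 g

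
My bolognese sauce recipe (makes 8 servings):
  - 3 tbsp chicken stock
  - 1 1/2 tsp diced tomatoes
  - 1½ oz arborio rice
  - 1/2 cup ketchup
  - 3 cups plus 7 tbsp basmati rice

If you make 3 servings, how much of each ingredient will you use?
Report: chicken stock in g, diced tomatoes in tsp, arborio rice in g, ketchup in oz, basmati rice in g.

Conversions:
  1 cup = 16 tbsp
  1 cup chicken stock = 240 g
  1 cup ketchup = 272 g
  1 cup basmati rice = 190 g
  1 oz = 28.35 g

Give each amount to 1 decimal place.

chicken stock: 16.9 g; diced tomatoes: 0.6 tsp; arborio rice: 15.9 g; ketchup: 1.8 oz; basmati rice: 244.9 g

Scaling factor: 3/8 = 0.375.
chicken stock: 3 tbsp × 3/8 ÷ 16 tbsp/cup × 240 g/cup ≈ 16.9 g
diced tomatoes: 1.5 tsp × 3/8 ≈ 0.6 tsp
arborio rice: 1.5 oz × 3/8 × 28.35 g/oz ≈ 15.9 g
ketchup: 0.5 cup × 3/8 × 272 g/cup ÷ 28.35 g/oz ≈ 1.8 oz
basmati rice: (3 cup + 7 tbsp = 3.4375 cup) × 3/8 × 190 g/cup ≈ 244.9 g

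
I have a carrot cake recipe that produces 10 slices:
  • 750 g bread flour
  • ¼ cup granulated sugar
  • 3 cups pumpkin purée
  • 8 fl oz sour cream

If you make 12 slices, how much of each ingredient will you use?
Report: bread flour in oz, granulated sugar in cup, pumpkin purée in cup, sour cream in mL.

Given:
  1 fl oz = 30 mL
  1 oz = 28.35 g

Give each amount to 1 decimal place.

bread flour: 31.7 oz; granulated sugar: 0.3 cup; pumpkin purée: 3.6 cup; sour cream: 288.0 mL

Scaling factor: 12/10 = 6/5 = 1.2.
bread flour: 750 g × 6/5 ÷ 28.35 g/oz ≈ 31.7 oz
granulated sugar: 0.25 cup × 6/5 = 0.3 cup
pumpkin purée: 3 cup × 6/5 = 3.6 cup
sour cream: 8 fl oz × 6/5 × 30 mL/fl oz = 288.0 mL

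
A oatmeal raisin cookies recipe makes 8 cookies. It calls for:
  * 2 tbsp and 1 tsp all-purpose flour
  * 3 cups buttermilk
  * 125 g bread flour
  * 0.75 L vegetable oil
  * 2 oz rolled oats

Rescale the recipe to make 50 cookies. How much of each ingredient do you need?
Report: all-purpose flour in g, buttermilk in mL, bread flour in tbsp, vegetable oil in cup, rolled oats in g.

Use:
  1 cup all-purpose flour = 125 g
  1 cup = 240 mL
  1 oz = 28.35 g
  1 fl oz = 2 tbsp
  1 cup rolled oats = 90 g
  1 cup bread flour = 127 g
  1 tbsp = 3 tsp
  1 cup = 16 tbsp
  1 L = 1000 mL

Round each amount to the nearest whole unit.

Scaling factor: 50/8 = 25/4 = 6.25.
all-purpose flour: (2 tbsp + 1 tsp = 7/3 tbsp) × 25/4 ÷ 16 tbsp/cup × 125 g/cup ≈ 114 g
buttermilk: 3 cup × 25/4 × 240 mL/cup = 4500 mL
bread flour: 125 g × 25/4 ÷ 127 g/cup × 16 tbsp/cup ≈ 98 tbsp
vegetable oil: 0.75 L × 25/4 × 1000 mL/L ÷ 240 mL/cup ≈ 20 cup
rolled oats: 2 oz × 25/4 × 28.35 g/oz ≈ 354 g

all-purpose flour: 114 g; buttermilk: 4500 mL; bread flour: 98 tbsp; vegetable oil: 20 cup; rolled oats: 354 g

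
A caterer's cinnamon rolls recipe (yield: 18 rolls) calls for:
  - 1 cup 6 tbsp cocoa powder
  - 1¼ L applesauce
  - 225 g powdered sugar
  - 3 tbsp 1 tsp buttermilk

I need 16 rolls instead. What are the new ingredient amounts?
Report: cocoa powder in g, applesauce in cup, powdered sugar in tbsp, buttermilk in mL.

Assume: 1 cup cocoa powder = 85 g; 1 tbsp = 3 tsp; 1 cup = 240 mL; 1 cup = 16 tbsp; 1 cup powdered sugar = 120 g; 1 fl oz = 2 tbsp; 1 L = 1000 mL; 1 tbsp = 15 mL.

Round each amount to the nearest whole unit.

cocoa powder: 104 g; applesauce: 5 cup; powdered sugar: 27 tbsp; buttermilk: 44 mL

Scaling factor: 16/18 = 8/9.
cocoa powder: (1 cup + 6 tbsp = 1.375 cup) × 8/9 × 85 g/cup ≈ 104 g
applesauce: 1.25 L × 8/9 × 1000 mL/L ÷ 240 mL/cup ≈ 5 cup
powdered sugar: 225 g × 8/9 ÷ 120 g/cup × 16 tbsp/cup ≈ 27 tbsp
buttermilk: (3 tbsp + 1 tsp = 10/3 tbsp) × 8/9 × 15 mL/tbsp ≈ 44 mL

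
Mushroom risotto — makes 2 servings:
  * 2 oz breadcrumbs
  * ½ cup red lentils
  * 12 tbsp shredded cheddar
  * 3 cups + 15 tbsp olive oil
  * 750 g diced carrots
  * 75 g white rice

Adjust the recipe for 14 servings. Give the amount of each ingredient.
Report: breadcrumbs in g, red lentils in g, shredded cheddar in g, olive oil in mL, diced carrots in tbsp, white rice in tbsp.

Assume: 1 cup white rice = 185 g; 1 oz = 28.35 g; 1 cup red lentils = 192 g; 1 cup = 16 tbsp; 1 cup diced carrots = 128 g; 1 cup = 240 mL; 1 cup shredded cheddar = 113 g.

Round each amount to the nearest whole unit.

Scaling factor: 14/2 = 7.
breadcrumbs: 2 oz × 7 × 28.35 g/oz ≈ 397 g
red lentils: 0.5 cup × 7 × 192 g/cup = 672 g
shredded cheddar: 12 tbsp × 7 ÷ 16 tbsp/cup × 113 g/cup ≈ 593 g
olive oil: (3 cup + 15 tbsp = 3.9375 cup) × 7 × 240 mL/cup = 6615 mL
diced carrots: 750 g × 7 ÷ 128 g/cup × 16 tbsp/cup ≈ 656 tbsp
white rice: 75 g × 7 ÷ 185 g/cup × 16 tbsp/cup ≈ 45 tbsp

breadcrumbs: 397 g; red lentils: 672 g; shredded cheddar: 593 g; olive oil: 6615 mL; diced carrots: 656 tbsp; white rice: 45 tbsp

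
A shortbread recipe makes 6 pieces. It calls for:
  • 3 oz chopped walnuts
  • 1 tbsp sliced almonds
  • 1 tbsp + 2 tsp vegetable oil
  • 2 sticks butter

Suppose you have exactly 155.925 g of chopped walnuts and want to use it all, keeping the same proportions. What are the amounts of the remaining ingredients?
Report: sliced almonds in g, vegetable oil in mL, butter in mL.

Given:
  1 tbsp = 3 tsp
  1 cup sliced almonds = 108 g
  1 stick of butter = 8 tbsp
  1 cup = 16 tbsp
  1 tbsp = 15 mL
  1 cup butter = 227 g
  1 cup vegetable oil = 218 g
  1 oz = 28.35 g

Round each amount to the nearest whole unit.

sliced almonds: 12 g; vegetable oil: 46 mL; butter: 440 mL

The original recipe has 85.05 g of chopped walnuts, so the scaling factor is 155.925 ÷ 85.05 = 11/6.
sliced almonds: 1 tbsp × 11/6 ÷ 16 tbsp/cup × 108 g/cup ≈ 12 g
vegetable oil: (1 tbsp + 2 tsp = 5/3 tbsp) × 11/6 × 15 mL/tbsp ≈ 46 mL
butter: 2 stick × 11/6 × 8 tbsp/stick × 15 mL/tbsp = 440 mL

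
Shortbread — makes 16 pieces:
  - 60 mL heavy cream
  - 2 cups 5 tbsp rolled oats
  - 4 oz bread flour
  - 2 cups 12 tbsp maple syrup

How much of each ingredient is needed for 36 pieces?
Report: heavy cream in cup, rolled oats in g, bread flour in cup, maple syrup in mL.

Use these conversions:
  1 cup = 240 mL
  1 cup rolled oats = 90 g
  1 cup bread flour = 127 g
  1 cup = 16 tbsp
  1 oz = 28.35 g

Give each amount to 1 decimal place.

Scaling factor: 36/16 = 9/4 = 2.25.
heavy cream: 60 mL × 9/4 ÷ 240 mL/cup ≈ 0.6 cup
rolled oats: (2 cup + 5 tbsp = 2.3125 cup) × 9/4 × 90 g/cup ≈ 468.3 g
bread flour: 4 oz × 9/4 × 28.35 g/oz ÷ 127 g/cup ≈ 2.0 cup
maple syrup: (2 cup + 12 tbsp = 2.75 cup) × 9/4 × 240 mL/cup = 1485.0 mL

heavy cream: 0.6 cup; rolled oats: 468.3 g; bread flour: 2.0 cup; maple syrup: 1485.0 mL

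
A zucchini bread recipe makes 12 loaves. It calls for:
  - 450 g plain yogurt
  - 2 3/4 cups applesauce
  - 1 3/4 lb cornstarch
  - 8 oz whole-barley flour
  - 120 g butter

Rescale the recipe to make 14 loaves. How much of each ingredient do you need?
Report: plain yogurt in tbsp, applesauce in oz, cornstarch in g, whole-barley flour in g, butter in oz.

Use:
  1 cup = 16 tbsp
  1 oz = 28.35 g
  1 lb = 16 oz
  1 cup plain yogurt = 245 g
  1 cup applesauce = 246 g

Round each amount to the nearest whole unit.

Scaling factor: 14/12 = 7/6.
plain yogurt: 450 g × 7/6 ÷ 245 g/cup × 16 tbsp/cup ≈ 34 tbsp
applesauce: 2.75 cup × 7/6 × 246 g/cup ÷ 28.35 g/oz ≈ 28 oz
cornstarch: 1.75 lb × 7/6 × 16 oz/lb × 28.35 g/oz ≈ 926 g
whole-barley flour: 8 oz × 7/6 × 28.35 g/oz ≈ 265 g
butter: 120 g × 7/6 ÷ 28.35 g/oz ≈ 5 oz

plain yogurt: 34 tbsp; applesauce: 28 oz; cornstarch: 926 g; whole-barley flour: 265 g; butter: 5 oz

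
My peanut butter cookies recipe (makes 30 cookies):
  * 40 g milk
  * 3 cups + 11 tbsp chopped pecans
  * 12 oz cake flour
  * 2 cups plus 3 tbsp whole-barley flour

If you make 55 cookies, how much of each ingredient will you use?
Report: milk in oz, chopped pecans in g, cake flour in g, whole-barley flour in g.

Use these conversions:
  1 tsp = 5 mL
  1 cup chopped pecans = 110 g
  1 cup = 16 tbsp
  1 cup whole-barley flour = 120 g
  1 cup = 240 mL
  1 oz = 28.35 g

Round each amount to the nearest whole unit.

milk: 3 oz; chopped pecans: 744 g; cake flour: 624 g; whole-barley flour: 481 g

Scaling factor: 55/30 = 11/6.
milk: 40 g × 11/6 ÷ 28.35 g/oz ≈ 3 oz
chopped pecans: (3 cup + 11 tbsp = 3.6875 cup) × 11/6 × 110 g/cup ≈ 744 g
cake flour: 12 oz × 11/6 × 28.35 g/oz ≈ 624 g
whole-barley flour: (2 cup + 3 tbsp = 2.1875 cup) × 11/6 × 120 g/cup ≈ 481 g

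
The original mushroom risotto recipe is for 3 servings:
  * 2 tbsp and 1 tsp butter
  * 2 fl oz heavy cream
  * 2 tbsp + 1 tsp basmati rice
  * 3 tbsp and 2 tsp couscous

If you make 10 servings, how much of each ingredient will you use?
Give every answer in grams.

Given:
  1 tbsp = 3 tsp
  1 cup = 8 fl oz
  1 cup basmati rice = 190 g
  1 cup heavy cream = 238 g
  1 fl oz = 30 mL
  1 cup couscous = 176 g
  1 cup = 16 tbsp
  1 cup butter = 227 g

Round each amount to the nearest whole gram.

butter: 110 g; heavy cream: 198 g; basmati rice: 92 g; couscous: 134 g

Scaling factor: 10/3.
butter: (2 tbsp + 1 tsp = 7/3 tbsp) × 10/3 ÷ 16 tbsp/cup × 227 g/cup ≈ 110 g
heavy cream: 2 fl oz × 10/3 ÷ 8 fl oz/cup × 238 g/cup ≈ 198 g
basmati rice: (2 tbsp + 1 tsp = 7/3 tbsp) × 10/3 ÷ 16 tbsp/cup × 190 g/cup ≈ 92 g
couscous: (3 tbsp + 2 tsp = 11/3 tbsp) × 10/3 ÷ 16 tbsp/cup × 176 g/cup ≈ 134 g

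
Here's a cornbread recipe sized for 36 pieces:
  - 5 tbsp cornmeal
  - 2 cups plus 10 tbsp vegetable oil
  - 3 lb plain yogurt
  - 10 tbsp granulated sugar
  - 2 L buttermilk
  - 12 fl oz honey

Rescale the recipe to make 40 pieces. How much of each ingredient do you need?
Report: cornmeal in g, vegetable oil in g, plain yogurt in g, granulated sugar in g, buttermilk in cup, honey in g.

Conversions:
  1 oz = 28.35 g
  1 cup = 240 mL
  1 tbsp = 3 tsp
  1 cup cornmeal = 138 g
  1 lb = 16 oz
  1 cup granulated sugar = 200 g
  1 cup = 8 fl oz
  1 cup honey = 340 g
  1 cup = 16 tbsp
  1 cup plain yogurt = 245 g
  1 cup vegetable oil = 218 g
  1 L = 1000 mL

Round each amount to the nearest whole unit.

Scaling factor: 40/36 = 10/9.
cornmeal: 5 tbsp × 10/9 ÷ 16 tbsp/cup × 138 g/cup ≈ 48 g
vegetable oil: (2 cup + 10 tbsp = 2.625 cup) × 10/9 × 218 g/cup ≈ 636 g
plain yogurt: 3 lb × 10/9 × 16 oz/lb × 28.35 g/oz = 1512 g
granulated sugar: 10 tbsp × 10/9 ÷ 16 tbsp/cup × 200 g/cup ≈ 139 g
buttermilk: 2 L × 10/9 × 1000 mL/L ÷ 240 mL/cup ≈ 9 cup
honey: 12 fl oz × 10/9 ÷ 8 fl oz/cup × 340 g/cup ≈ 567 g

cornmeal: 48 g; vegetable oil: 636 g; plain yogurt: 1512 g; granulated sugar: 139 g; buttermilk: 9 cup; honey: 567 g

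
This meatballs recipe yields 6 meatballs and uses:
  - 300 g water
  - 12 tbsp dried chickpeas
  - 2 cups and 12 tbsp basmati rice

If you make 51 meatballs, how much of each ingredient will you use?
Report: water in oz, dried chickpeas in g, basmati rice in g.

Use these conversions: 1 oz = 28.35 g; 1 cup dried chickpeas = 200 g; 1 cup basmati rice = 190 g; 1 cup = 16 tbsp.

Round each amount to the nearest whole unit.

Scaling factor: 51/6 = 17/2 = 8.5.
water: 300 g × 17/2 ÷ 28.35 g/oz ≈ 90 oz
dried chickpeas: 12 tbsp × 17/2 ÷ 16 tbsp/cup × 200 g/cup = 1275 g
basmati rice: (2 cup + 12 tbsp = 2.75 cup) × 17/2 × 190 g/cup ≈ 4441 g

water: 90 oz; dried chickpeas: 1275 g; basmati rice: 4441 g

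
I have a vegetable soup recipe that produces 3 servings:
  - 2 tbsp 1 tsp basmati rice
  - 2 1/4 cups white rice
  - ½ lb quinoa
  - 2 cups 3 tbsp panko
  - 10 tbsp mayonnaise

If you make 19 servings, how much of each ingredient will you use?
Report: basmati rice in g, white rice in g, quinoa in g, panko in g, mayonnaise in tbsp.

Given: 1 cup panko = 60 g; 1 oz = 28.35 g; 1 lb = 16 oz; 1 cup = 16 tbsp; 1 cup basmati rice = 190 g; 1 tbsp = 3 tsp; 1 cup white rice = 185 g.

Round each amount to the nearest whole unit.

Scaling factor: 19/3.
basmati rice: (2 tbsp + 1 tsp = 7/3 tbsp) × 19/3 ÷ 16 tbsp/cup × 190 g/cup ≈ 175 g
white rice: 2.25 cup × 19/3 × 185 g/cup ≈ 2636 g
quinoa: 0.5 lb × 19/3 × 16 oz/lb × 28.35 g/oz ≈ 1436 g
panko: (2 cup + 3 tbsp = 2.1875 cup) × 19/3 × 60 g/cup ≈ 831 g
mayonnaise: 10 tbsp × 19/3 ≈ 63 tbsp

basmati rice: 175 g; white rice: 2636 g; quinoa: 1436 g; panko: 831 g; mayonnaise: 63 tbsp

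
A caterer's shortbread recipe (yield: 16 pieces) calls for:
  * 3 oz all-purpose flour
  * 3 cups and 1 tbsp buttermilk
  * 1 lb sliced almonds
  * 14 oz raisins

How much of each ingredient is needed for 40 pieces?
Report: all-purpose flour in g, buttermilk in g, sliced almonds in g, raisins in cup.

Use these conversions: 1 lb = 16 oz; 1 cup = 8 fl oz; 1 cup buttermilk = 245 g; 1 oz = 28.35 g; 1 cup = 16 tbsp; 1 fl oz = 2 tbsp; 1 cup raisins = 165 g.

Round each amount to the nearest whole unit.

all-purpose flour: 213 g; buttermilk: 1876 g; sliced almonds: 1134 g; raisins: 6 cup

Scaling factor: 40/16 = 5/2 = 2.5.
all-purpose flour: 3 oz × 5/2 × 28.35 g/oz ≈ 213 g
buttermilk: (3 cup + 1 tbsp = 3.0625 cup) × 5/2 × 245 g/cup ≈ 1876 g
sliced almonds: 1 lb × 5/2 × 16 oz/lb × 28.35 g/oz = 1134 g
raisins: 14 oz × 5/2 × 28.35 g/oz ÷ 165 g/cup ≈ 6 cup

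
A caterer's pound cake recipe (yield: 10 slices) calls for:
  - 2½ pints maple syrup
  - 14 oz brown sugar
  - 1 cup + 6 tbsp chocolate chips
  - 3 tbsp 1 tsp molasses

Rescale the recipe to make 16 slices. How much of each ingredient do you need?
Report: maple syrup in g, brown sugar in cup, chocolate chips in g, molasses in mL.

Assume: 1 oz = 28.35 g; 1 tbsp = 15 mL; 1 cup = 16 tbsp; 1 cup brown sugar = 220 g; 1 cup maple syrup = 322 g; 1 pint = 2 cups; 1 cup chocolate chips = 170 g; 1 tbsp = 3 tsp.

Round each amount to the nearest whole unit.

maple syrup: 2576 g; brown sugar: 3 cup; chocolate chips: 374 g; molasses: 80 mL

Scaling factor: 16/10 = 8/5 = 1.6.
maple syrup: 2.5 pint × 8/5 × 2 cup/pint × 322 g/cup = 2576 g
brown sugar: 14 oz × 8/5 × 28.35 g/oz ÷ 220 g/cup ≈ 3 cup
chocolate chips: (1 cup + 6 tbsp = 1.375 cup) × 8/5 × 170 g/cup = 374 g
molasses: (3 tbsp + 1 tsp = 10/3 tbsp) × 8/5 × 15 mL/tbsp = 80 mL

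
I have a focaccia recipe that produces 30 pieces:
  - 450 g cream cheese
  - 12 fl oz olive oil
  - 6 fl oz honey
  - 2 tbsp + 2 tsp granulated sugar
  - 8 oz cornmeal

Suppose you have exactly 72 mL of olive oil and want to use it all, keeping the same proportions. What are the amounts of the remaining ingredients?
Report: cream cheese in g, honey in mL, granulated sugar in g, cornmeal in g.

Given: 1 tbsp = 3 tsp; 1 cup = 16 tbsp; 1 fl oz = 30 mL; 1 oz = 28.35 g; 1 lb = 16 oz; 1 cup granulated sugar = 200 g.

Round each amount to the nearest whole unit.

cream cheese: 90 g; honey: 36 mL; granulated sugar: 7 g; cornmeal: 45 g

The original recipe has 360 mL of olive oil, so the scaling factor is 72 ÷ 360 = 1/5 = 0.2.
cream cheese: 450 g × 1/5 = 90 g
honey: 6 fl oz × 1/5 × 30 mL/fl oz = 36 mL
granulated sugar: (2 tbsp + 2 tsp = 8/3 tbsp) × 1/5 ÷ 16 tbsp/cup × 200 g/cup ≈ 7 g
cornmeal: 8 oz × 1/5 × 28.35 g/oz ≈ 45 g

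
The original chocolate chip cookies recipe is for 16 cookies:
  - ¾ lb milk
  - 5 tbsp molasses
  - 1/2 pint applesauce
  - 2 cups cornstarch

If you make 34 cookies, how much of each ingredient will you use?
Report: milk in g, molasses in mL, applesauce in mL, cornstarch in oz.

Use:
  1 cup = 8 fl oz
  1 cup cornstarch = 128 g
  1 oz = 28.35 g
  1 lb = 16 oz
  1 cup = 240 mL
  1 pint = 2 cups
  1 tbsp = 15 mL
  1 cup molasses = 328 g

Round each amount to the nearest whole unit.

Scaling factor: 34/16 = 17/8 = 2.125.
milk: 0.75 lb × 17/8 × 16 oz/lb × 28.35 g/oz ≈ 723 g
molasses: 5 tbsp × 17/8 × 15 mL/tbsp ≈ 159 mL
applesauce: 0.5 pint × 17/8 × 2 cup/pint × 240 mL/cup = 510 mL
cornstarch: 2 cup × 17/8 × 128 g/cup ÷ 28.35 g/oz ≈ 19 oz

milk: 723 g; molasses: 159 mL; applesauce: 510 mL; cornstarch: 19 oz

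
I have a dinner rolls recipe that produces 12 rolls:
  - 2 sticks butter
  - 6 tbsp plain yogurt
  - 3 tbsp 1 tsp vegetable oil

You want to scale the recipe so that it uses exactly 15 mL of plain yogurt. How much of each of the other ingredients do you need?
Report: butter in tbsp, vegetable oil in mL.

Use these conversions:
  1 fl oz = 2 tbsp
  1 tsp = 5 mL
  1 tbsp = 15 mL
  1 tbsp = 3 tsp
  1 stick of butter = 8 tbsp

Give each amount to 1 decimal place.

butter: 2.7 tbsp; vegetable oil: 8.3 mL

The original recipe has 90 mL of plain yogurt, so the scaling factor is 15 ÷ 90 = 1/6.
butter: 2 stick × 1/6 × 8 tbsp/stick ≈ 2.7 tbsp
vegetable oil: (3 tbsp + 1 tsp = 10/3 tbsp) × 1/6 × 15 mL/tbsp ≈ 8.3 mL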